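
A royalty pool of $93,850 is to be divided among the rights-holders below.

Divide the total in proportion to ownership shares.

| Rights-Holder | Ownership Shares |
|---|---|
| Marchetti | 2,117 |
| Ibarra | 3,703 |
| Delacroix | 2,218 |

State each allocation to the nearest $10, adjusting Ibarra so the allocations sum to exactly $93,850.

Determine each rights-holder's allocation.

Ownership shares total: 8,038.
Raw shares: Marchetti 2,117/8,038 × $93,850 = 24,717.65; Ibarra 3,703/8,038 × $93,850 = 43,235.45; Delacroix 2,218/8,038 × $93,850 = 25,896.90.
Rounded to nearest $10: Marchetti $24,720; Ibarra $43,240; Delacroix $25,900. Sum = $93,860.
Difference $93,850 − $93,860 = −$10 applied to Ibarra: Ibarra becomes $43,230.

Marchetti: $24,720 | Ibarra: $43,230 | Delacroix: $25,900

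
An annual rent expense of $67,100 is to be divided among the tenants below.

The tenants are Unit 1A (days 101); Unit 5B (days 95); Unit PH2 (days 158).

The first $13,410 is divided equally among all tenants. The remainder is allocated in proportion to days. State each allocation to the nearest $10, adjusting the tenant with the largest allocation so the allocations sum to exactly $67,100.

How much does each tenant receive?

Unit 1A: $19,790 | Unit 5B: $18,880 | Unit PH2: $28,430

First tranche $13,410 split equally: $4,470 each.
Remainder $53,690 by days (total 354): Unit 1A 15,318.33 → $15,320; Unit 5B 14,408.33 → $14,410; Unit PH2 23,963.33 → $23,960.
Totals: Unit 1A $4,470 + $15,320 = $19,790; Unit 5B $4,470 + $14,410 = $18,880; Unit PH2 $4,470 + $23,960 = $28,430.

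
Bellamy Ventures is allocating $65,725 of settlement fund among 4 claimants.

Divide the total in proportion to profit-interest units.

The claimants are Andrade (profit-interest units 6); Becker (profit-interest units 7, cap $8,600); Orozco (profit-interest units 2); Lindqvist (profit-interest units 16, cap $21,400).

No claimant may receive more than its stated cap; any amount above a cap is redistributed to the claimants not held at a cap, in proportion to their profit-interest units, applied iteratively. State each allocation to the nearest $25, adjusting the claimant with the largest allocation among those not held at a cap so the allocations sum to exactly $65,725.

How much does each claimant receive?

Total profit-interest units = 31.
Unconstrained shares: Andrade 12,720.97; Becker 14,841.13; Orozco 4,240.32; Lindqvist 33,922.58.
Cap binds for Becker ($8,600), Lindqvist ($21,400); remaining pool $35,725 reallocated over remaining profit-interest units 8.
Redistributed shares: Andrade 26,793.75 → $26,800; Orozco 8,931.25 → $8,925.

Andrade: $26,800; Becker: $8,600; Orozco: $8,925; Lindqvist: $21,400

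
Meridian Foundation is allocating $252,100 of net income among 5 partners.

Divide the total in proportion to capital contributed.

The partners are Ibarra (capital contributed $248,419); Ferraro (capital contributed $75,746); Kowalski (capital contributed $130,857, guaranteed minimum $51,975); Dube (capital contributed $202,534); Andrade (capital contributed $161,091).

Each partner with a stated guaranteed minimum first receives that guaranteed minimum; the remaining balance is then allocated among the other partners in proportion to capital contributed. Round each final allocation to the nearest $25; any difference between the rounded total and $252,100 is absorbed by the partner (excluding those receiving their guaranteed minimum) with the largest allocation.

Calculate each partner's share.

Ibarra: $72,275; Ferraro: $22,050; Kowalski: $51,975; Dube: $58,925; Andrade: $46,875

Guaranteed amounts: Kowalski $51,975. Remaining pool $200,125.
Remaining pool split over remaining capital contributed 687,790: Ibarra 72,282.02 → $72,275; Ferraro 22,039.68 → $22,050; Dube 58,930.95 → $58,925; Andrade 46,872.35 → $46,875.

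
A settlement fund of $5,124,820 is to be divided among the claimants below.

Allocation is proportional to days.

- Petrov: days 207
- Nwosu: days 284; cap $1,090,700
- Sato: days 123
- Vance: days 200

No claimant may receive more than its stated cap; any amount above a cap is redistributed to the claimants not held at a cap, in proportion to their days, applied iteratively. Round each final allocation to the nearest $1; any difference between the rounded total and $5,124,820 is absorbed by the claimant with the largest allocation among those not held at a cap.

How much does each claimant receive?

Petrov: $1,575,591 | Nwosu: $1,090,700 | Sato: $936,220 | Vance: $1,522,309

Sum of days: 814.
Pro-rata shares before constraints: Petrov 1,303,240.47; Nwosu 1,788,020.74; Sato 774,389.26; Vance 1,259,169.53.
Held at cap: Nwosu ($1,090,700); residual $4,034,120 reallocated over remaining days 530.
Redistributed shares: Petrov 1,575,590.26 → $1,575,590; Sato 936,220.30 → $936,220; Vance 1,522,309.43 → $1,522,309.
Rounding difference +$1 applied to Petrov → $1,575,591.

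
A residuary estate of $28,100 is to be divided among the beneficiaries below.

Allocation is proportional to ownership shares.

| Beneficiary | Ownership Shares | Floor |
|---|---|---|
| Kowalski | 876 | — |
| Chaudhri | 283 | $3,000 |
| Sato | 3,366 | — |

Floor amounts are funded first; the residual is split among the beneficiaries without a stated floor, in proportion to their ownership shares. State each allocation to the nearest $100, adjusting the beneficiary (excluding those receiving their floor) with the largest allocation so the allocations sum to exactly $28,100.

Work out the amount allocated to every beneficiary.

Kowalski: $5,200 | Chaudhri: $3,000 | Sato: $19,900

Guaranteed amounts: Chaudhri $3,000. Balance $25,100.
Balance split over remaining ownership shares 4,242: Kowalski 5,183.31 → $5,200; Sato 19,916.69 → $19,900.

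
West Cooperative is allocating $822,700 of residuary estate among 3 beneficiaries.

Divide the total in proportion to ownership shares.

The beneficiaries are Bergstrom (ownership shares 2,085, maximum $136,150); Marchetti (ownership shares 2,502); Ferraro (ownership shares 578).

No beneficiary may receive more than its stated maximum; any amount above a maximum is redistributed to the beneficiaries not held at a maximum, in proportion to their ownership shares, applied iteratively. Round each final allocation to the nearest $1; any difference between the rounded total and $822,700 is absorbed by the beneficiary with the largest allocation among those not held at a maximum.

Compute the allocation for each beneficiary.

Bergstrom: $136,150; Marchetti: $557,710; Ferraro: $128,840

Total ownership shares = 5,165.
Proportional shares (ignoring caps): Bergstrom 332,106.39; Marchetti 398,527.67; Ferraro 92,065.94.
Held at cap: Bergstrom ($136,150); balance $686,550 reallocated over remaining ownership shares 3,080.
Remaining shares: Marchetti 557,710.42 → $557,710; Ferraro 128,839.58 → $128,840.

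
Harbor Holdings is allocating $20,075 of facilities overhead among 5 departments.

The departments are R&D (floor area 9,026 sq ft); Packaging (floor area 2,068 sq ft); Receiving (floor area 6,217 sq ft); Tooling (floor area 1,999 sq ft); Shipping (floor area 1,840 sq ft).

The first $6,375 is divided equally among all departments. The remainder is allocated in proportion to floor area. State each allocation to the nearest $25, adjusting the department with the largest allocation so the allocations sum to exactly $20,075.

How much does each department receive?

R&D: $7,100 · Packaging: $2,625 · Receiving: $5,300 · Tooling: $2,575 · Shipping: $2,475

$6,375 shared equally gives $1,275 per department.
Remainder $13,700 by floor area (total 21,150): R&D 5,846.63 → $5,850; Packaging 1,339.56 → $1,350; Receiving 4,027.09 → $4,025; Tooling 1,294.86 → $1,300; Shipping 1,191.87 → $1,200.
Rounding difference −$25 on remainder applied to R&D.
Totals: R&D $1,275 + $5,825 = $7,100; Packaging $1,275 + $1,350 = $2,625; Receiving $1,275 + $4,025 = $5,300; Tooling $1,275 + $1,300 = $2,575; Shipping $1,275 + $1,200 = $2,475.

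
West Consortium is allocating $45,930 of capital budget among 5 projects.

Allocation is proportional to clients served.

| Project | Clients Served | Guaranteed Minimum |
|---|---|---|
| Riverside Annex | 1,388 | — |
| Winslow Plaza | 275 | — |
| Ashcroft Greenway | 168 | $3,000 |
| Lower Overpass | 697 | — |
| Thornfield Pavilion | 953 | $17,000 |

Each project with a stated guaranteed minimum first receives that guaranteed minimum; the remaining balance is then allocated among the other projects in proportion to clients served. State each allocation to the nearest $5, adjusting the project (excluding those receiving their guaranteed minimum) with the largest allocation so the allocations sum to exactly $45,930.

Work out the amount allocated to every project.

Riverside Annex: $15,250 · Winslow Plaza: $3,020 · Ashcroft Greenway: $3,000 · Lower Overpass: $7,660 · Thornfield Pavilion: $17,000

Fund the minimums — Ashcroft Greenway $3,000; Thornfield Pavilion $17,000. Balance $25,930.
Balance split over remaining clients served 2,360: Riverside Annex 15,250.36 → $15,250; Winslow Plaza 3,021.50 → $3,020; Lower Overpass 7,658.14 → $7,660.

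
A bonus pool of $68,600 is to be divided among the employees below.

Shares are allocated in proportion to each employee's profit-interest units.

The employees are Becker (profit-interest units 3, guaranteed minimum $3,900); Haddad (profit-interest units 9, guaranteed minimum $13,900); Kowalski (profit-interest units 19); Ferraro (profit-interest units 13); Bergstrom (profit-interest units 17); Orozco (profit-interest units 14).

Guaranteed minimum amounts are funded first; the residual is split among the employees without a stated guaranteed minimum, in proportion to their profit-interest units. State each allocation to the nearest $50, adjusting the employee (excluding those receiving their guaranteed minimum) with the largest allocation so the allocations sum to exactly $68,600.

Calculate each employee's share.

Minimums first: Becker $3,900; Haddad $13,900. Balance $50,800.
Balance split over remaining profit-interest units 63: Kowalski 15,320.63 → $15,300; Ferraro 10,482.54 → $10,500; Bergstrom 13,707.94 → $13,700; Orozco 11,288.89 → $11,300.

Becker: $3,900 | Haddad: $13,900 | Kowalski: $15,300 | Ferraro: $10,500 | Bergstrom: $13,700 | Orozco: $11,300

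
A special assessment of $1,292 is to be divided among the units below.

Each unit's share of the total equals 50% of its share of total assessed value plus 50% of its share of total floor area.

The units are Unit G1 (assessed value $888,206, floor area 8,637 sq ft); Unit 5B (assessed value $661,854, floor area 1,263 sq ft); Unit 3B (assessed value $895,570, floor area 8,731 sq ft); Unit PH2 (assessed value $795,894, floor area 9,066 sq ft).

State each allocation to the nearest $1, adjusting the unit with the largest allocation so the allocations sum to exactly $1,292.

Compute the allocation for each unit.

Totals — assessed value 3,241,524, floor area 27,697.
Combined weights (50% assessed value + 50% floor area): Unit G1 0.2929; Unit 5B 0.1249; Unit 3B 0.2958; Unit PH2 0.2864.
Pro-rata amounts: Unit G1 378.46; Unit 5B 161.36; Unit 3B 382.12; Unit PH2 370.07.
Rounded to nearest $1: Unit G1 $378; Unit 5B $161; Unit 3B $382; Unit PH2 $370. Sum = $1,291.
Difference $1,292 − $1,291 = +$1 applied to largest allocation (Unit 3B): Unit 3B becomes $383.

Unit G1: $378 · Unit 5B: $161 · Unit 3B: $383 · Unit PH2: $370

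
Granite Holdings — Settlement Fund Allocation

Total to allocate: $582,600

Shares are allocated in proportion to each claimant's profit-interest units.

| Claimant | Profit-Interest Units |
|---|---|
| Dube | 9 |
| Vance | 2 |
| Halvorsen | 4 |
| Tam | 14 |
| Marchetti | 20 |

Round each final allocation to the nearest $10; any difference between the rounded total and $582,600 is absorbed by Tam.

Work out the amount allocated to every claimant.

Dube: $107,010 | Vance: $23,780 | Halvorsen: $47,560 | Tam: $166,450 | Marchetti: $237,800

Total profit-interest units = 49.
Pro-rata amounts: Dube 9/49 × $582,600 = 107,008.16; Vance 2/49 × $582,600 = 23,779.59; Halvorsen 4/49 × $582,600 = 47,559.18; Tam 14/49 × $582,600 = 166,457.14; Marchetti 20/49 × $582,600 = 237,795.92.
Rounded to nearest $10: Dube $107,010; Vance $23,780; Halvorsen $47,560; Tam $166,460; Marchetti $237,800. Sum = $582,610.
Difference $582,600 − $582,610 = −$10 applied to Tam: Tam becomes $166,450.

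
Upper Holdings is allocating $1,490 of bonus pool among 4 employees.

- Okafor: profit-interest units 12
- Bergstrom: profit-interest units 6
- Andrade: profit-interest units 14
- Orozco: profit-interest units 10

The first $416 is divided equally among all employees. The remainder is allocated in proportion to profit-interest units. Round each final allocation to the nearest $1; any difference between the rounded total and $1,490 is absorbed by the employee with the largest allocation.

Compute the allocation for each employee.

Okafor: $411; Bergstrom: $257; Andrade: $462; Orozco: $360

$416 shared equally gives $104 per employee.
Remainder $1,074 by profit-interest units (total 42): Okafor 306.86 → $307; Bergstrom 153.43 → $153; Andrade 358.00 → $358; Orozco 255.71 → $256.
Totals: Okafor $104 + $307 = $411; Bergstrom $104 + $153 = $257; Andrade $104 + $358 = $462; Orozco $104 + $256 = $360.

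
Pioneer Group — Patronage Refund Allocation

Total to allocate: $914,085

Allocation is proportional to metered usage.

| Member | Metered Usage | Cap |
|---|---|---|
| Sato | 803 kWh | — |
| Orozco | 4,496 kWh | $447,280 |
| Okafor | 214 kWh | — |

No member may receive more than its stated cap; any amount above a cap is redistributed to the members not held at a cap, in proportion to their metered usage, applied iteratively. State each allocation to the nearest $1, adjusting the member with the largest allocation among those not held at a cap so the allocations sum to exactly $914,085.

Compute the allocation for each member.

Sato: $368,579 · Orozco: $447,280 · Okafor: $98,226

Metered usage total: 5,513.
Unconstrained shares: Sato 133,141.71; Orozco 745,460.94; Okafor 35,482.35.
Held at cap: Orozco ($447,280); balance $466,805 reallocated over remaining metered usage 1,017.
Shares after redistribution: Sato 368,578.58 → $368,579; Okafor 98,226.42 → $98,226.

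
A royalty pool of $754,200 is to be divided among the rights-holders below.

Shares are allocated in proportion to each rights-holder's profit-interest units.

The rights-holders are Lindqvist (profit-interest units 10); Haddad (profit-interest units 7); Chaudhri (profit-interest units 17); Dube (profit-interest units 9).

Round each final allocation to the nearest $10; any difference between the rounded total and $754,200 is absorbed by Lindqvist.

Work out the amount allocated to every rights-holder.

Lindqvist: $175,390 | Haddad: $122,780 | Chaudhri: $298,170 | Dube: $157,860

Sum of profit-interest units: 43.
Pro-rata amounts: Lindqvist 10/43 × $754,200 = 175,395.35; Haddad 7/43 × $754,200 = 122,776.74; Chaudhri 17/43 × $754,200 = 298,172.09; Dube 9/43 × $754,200 = 157,855.81.
Rounded to nearest $10: Lindqvist $175,400; Haddad $122,780; Chaudhri $298,170; Dube $157,860. Sum = $754,210.
Difference $754,200 − $754,210 = −$10 applied to Lindqvist: Lindqvist becomes $175,390.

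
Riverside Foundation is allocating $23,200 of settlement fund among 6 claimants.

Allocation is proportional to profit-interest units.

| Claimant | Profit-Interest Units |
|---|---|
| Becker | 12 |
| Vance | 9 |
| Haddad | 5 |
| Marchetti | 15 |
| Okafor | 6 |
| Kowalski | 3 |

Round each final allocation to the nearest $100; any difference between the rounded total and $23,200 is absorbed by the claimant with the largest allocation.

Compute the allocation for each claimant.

Becker: $5,600 · Vance: $4,200 · Haddad: $2,300 · Marchetti: $6,900 · Okafor: $2,800 · Kowalski: $1,400

Combined profit-interest units = 50.
Proportional shares: Becker 12/50 × $23,200 = 5,568.00; Vance 9/50 × $23,200 = 4,176.00; Haddad 5/50 × $23,200 = 2,320.00; Marchetti 15/50 × $23,200 = 6,960.00; Okafor 6/50 × $23,200 = 2,784.00; Kowalski 3/50 × $23,200 = 1,392.00.
At nearest $100: Becker $5,600; Vance $4,200; Haddad $2,300; Marchetti $7,000; Okafor $2,800; Kowalski $1,400. Sum = $23,300.
Difference $23,200 − $23,300 = −$100 applied to largest allocation (Marchetti): Marchetti becomes $6,900.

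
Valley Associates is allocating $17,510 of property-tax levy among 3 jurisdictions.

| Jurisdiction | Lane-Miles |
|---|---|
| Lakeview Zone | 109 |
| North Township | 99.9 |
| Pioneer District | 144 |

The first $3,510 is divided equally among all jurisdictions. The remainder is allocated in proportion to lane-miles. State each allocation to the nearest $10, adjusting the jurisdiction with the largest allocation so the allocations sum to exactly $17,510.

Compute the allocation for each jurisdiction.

Lakeview Zone: $5,490 | North Township: $5,130 | Pioneer District: $6,890

Equal tier: $3,510 ÷ 3 = $1,170 apiece.
Remainder $14,000 by lane-miles (total 352.9): Lakeview Zone 4,324.17 → $4,320; North Township 3,963.16 → $3,960; Pioneer District 5,712.67 → $5,710.
Rounding difference +$10 on remainder applied to Pioneer District.
Totals: Lakeview Zone $1,170 + $4,320 = $5,490; North Township $1,170 + $3,960 = $5,130; Pioneer District $1,170 + $5,720 = $6,890.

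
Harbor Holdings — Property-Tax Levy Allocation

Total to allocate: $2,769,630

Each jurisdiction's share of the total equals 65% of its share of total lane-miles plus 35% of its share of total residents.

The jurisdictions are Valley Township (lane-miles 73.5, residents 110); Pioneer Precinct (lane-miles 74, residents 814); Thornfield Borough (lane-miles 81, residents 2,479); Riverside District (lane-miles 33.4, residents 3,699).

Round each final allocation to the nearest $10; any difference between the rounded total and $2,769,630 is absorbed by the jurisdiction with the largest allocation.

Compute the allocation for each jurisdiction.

Totals — lane-miles 261.9, residents 7,102.
Combined weights (65% lane-miles + 35% residents): Valley Township 0.1878; Pioneer Precinct 0.2238; Thornfield Borough 0.3232; Riverside District 0.2652.
Raw shares: Valley Township 520,241.65; Pioneer Precinct 619,769.37; Thornfield Borough 895,146.46; Riverside District 734,472.51.
Rounded to nearest $10: Valley Township $520,240; Pioneer Precinct $619,770; Thornfield Borough $895,150; Riverside District $734,470. Sum = $2,769,630.
No rounding difference to absorb.

Valley Township: $520,240; Pioneer Precinct: $619,770; Thornfield Borough: $895,150; Riverside District: $734,470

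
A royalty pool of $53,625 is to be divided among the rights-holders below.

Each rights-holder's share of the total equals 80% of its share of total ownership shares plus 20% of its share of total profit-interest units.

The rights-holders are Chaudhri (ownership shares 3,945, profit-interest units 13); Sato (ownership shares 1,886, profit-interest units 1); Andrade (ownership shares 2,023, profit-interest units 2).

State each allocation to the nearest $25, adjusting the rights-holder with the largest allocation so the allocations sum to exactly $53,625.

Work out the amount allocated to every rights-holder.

Chaudhri: $30,250 · Sato: $10,975 · Andrade: $12,400

Totals — ownership shares 7,854, profit-interest units 16.
Combined weights (80% ownership shares + 20% profit-interest units): Chaudhri 0.5643; Sato 0.2046; Andrade 0.2311.
Raw shares: Chaudhri 30,262.38; Sato 10,971.99; Andrade 12,390.62.
Rounded to nearest $25: Chaudhri $30,250; Sato $10,975; Andrade $12,400. Sum = $53,625.
No rounding difference to absorb.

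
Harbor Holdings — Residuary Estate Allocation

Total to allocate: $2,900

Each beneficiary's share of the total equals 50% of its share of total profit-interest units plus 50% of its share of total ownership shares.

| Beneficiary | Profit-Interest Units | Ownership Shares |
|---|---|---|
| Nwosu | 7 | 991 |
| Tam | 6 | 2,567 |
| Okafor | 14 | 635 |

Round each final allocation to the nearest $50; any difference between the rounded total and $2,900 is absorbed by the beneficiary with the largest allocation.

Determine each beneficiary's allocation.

Totals — profit-interest units 27, ownership shares 4,193.
Blended shares (50% profit-interest units + 50% ownership shares): Nwosu 0.2478; Tam 0.4172; Okafor 0.3350.
Raw shares: Nwosu 718.63; Tam 1,209.93; Okafor 971.44.
At nearest $50: Nwosu $700; Tam $1,200; Okafor $950. Sum = $2,850.
Difference $2,900 − $2,850 = +$50 applied to largest allocation (Tam): Tam becomes $1,250.

Nwosu: $700; Tam: $1,250; Okafor: $950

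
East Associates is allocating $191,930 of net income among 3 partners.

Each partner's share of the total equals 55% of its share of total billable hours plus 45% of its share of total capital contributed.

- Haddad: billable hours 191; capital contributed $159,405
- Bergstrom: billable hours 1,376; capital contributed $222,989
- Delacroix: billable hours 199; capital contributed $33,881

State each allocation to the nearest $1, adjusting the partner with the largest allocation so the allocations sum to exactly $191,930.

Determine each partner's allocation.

Haddad: $44,490 | Bergstrom: $128,515 | Delacroix: $18,925

Totals — billable hours 1,766, capital contributed 416,275.
Blended shares (55% billable hours + 45% capital contributed): Haddad 0.2318; Bergstrom 0.6696; Delacroix 0.0986.
Unrounded shares: Haddad 44,490.16; Bergstrom 128,515.13; Delacroix 18,924.71.
After rounding ($1): Haddad $44,490; Bergstrom $128,515; Delacroix $18,925. Sum = $191,930.
No rounding difference to absorb.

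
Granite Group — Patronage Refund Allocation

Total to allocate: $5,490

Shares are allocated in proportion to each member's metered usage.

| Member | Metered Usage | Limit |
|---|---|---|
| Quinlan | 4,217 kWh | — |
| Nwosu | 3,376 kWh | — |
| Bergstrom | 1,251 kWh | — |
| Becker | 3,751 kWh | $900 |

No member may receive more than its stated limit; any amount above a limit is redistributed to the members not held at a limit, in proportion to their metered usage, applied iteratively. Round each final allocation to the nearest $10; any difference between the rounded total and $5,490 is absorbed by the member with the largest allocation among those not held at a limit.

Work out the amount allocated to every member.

Total metered usage = 12,595.
Pro-rata shares before constraints: Quinlan 1,838.14; Nwosu 1,471.56; Bergstrom 545.29; Becker 1,635.01.
Held at cap: Becker ($900); balance $4,590 reallocated over remaining metered usage 8,844.
Redistributed shares: Quinlan 2,188.61 → $2,190; Nwosu 1,752.13 → $1,750; Bergstrom 649.26 → $650.

Quinlan: $2,190; Nwosu: $1,750; Bergstrom: $650; Becker: $900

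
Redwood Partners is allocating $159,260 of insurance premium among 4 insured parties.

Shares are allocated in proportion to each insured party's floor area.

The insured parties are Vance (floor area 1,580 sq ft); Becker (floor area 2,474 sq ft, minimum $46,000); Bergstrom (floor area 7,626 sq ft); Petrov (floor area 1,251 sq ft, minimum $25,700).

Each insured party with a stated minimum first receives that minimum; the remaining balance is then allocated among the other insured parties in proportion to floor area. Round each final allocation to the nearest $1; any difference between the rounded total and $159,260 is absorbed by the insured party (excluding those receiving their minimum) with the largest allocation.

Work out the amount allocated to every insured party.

Vance: $15,028 | Becker: $46,000 | Bergstrom: $72,532 | Petrov: $25,700

Fund the minimums — Becker $46,000; Petrov $25,700. Residual $87,560.
Residual split over remaining floor area 9,206: Vance 15,027.68 → $15,028; Bergstrom 72,532.32 → $72,532.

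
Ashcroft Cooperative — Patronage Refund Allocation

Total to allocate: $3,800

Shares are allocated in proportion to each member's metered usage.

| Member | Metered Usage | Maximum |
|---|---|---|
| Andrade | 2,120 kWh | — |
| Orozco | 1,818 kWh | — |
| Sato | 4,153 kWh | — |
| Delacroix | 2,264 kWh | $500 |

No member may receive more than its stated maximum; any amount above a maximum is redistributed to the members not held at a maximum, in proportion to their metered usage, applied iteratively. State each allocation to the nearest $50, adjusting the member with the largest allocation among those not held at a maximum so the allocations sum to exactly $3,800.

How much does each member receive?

Andrade: $850 · Orozco: $750 · Sato: $1,700 · Delacroix: $500

Combined metered usage = 10,355.
Unconstrained shares: Andrade 777.98; Orozco 667.16; Sato 1,524.04; Delacroix 830.83.
Capped: Delacroix ($500); residual $3,300 reallocated over remaining metered usage 8,091.
Shares after redistribution: Andrade 864.66 → $850; Orozco 741.49 → $750; Sato 1,693.85 → $1,700.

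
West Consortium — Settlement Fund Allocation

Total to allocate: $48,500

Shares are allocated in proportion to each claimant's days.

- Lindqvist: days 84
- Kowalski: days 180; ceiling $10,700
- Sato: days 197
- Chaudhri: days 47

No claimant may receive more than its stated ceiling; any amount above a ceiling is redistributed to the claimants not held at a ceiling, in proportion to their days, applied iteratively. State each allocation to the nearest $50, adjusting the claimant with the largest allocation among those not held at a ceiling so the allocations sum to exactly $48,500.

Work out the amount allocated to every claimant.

Lindqvist: $9,700 | Kowalski: $10,700 | Sato: $22,700 | Chaudhri: $5,400

Total days = 508.
Unconstrained shares: Lindqvist 8,019.69; Kowalski 17,185.04; Sato 18,808.07; Chaudhri 4,487.20.
Cap binds for Kowalski ($10,700); balance $37,800 reallocated over remaining days 328.
Shares after redistribution: Lindqvist 9,680.49 → $9,700; Sato 22,703.05 → $22,700; Chaudhri 5,416.46 → $5,400.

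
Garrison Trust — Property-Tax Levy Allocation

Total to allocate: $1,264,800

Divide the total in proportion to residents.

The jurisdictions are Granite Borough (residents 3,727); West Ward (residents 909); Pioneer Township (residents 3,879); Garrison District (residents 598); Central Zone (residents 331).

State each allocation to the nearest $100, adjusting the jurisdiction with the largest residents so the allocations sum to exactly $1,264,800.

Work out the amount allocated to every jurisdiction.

Granite Borough: $499,100; West Ward: $121,700; Pioneer Township: $519,600; Garrison District: $80,100; Central Zone: $44,300

Residents total: 9,444.
Proportional shares: Granite Borough 3,727/9,444 × $1,264,800 = 499,143.33; West Ward 909/9,444 × $1,264,800 = 121,739.01; Pioneer Township 3,879/9,444 × $1,264,800 = 519,500.13; Garrison District 598/9,444 × $1,264,800 = 80,087.93; Central Zone 331/9,444 × $1,264,800 = 44,329.61.
After rounding ($100): Granite Borough $499,100; West Ward $121,700; Pioneer Township $519,500; Garrison District $80,100; Central Zone $44,300. Sum = $1,264,700.
Difference $1,264,800 − $1,264,700 = +$100 applied to largest residents (Pioneer Township): Pioneer Township becomes $519,600.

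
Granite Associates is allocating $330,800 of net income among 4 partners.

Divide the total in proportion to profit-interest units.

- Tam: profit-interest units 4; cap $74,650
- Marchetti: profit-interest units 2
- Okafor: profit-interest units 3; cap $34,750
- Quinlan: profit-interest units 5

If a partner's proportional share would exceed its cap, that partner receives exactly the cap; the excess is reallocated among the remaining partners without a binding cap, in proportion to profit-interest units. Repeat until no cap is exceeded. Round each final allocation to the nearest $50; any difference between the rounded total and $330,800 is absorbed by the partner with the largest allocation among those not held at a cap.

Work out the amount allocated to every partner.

Tam: $74,650 | Marchetti: $63,250 | Okafor: $34,750 | Quinlan: $158,150

Combined profit-interest units = 14.
Pro-rata shares before constraints: Tam 94,514.29; Marchetti 47,257.14; Okafor 70,885.71; Quinlan 118,142.86.
Held at cap: Tam ($74,650), Okafor ($34,750); residual $221,400 reallocated over remaining profit-interest units 7.
Shares after redistribution: Marchetti 63,257.14 → $63,250; Quinlan 158,142.86 → $158,150.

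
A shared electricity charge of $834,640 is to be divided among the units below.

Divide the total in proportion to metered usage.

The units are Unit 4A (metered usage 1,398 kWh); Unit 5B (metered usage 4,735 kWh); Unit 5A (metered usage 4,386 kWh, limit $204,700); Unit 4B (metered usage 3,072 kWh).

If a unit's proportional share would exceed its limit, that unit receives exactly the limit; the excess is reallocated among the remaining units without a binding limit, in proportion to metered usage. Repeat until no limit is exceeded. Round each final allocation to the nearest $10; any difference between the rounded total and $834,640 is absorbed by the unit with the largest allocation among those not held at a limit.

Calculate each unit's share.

Total metered usage = 13,591.
Unconstrained shares: Unit 4A 85,852.90; Unit 5B 290,782.16; Unit 5A 269,349.65; Unit 4B 188,655.29.
Capped: Unit 5A ($204,700); residual $629,940 reallocated over remaining metered usage 9,205.
Remaining shares: Unit 4A 95,671.50 → $95,670; Unit 5B 324,037.58 → $324,040; Unit 4B 210,230.93 → $210,230.

Unit 4A: $95,670 | Unit 5B: $324,040 | Unit 5A: $204,700 | Unit 4B: $210,230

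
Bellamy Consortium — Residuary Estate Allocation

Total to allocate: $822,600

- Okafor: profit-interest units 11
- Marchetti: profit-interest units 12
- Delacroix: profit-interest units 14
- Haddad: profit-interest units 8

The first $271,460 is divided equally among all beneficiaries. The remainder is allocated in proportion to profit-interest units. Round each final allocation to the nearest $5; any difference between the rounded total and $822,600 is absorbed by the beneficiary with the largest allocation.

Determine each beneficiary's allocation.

$271,460 shared equally gives $67,865 per beneficiary.
Remainder $551,140 by profit-interest units (total 45): Okafor 134,723.11 → $134,725; Marchetti 146,970.67 → $146,970; Delacroix 171,465.78 → $171,465; Haddad 97,980.44 → $97,980.
Totals: Okafor $67,865 + $134,725 = $202,590; Marchetti $67,865 + $146,970 = $214,835; Delacroix $67,865 + $171,465 = $239,330; Haddad $67,865 + $97,980 = $165,845.

Okafor: $202,590 | Marchetti: $214,835 | Delacroix: $239,330 | Haddad: $165,845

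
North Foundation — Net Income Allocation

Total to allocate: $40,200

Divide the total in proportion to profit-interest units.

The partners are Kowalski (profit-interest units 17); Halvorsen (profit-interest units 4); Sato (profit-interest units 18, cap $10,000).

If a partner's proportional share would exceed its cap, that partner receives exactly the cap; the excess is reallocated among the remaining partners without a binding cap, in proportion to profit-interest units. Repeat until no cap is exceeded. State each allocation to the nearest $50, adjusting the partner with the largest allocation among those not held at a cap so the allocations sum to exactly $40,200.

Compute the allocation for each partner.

Total profit-interest units = 39.
Proportional shares (ignoring caps): Kowalski 17,523.08; Halvorsen 4,123.08; Sato 18,553.85.
Cap binds for Sato ($10,000); residual $30,200 reallocated over remaining profit-interest units 21.
Shares after redistribution: Kowalski 24,447.62 → $24,450; Halvorsen 5,752.38 → $5,750.

Kowalski: $24,450 · Halvorsen: $5,750 · Sato: $10,000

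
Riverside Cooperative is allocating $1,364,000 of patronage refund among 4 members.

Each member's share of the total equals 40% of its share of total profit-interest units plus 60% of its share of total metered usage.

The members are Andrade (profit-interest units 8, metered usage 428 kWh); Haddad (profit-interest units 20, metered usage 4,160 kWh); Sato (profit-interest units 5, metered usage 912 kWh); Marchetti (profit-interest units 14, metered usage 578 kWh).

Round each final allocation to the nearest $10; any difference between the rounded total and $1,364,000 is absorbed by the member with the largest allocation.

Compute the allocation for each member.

Andrade: $150,500 · Haddad: $792,310 · Sato: $180,840 · Marchetti: $240,350

Totals — profit-interest units 47, metered usage 6,078.
Composite weights (40% profit-interest units + 60% metered usage): Andrade 0.1103; Haddad 0.5809; Sato 0.1326; Marchetti 0.1762.
Proportional shares: Andrade 150,498.09; Haddad 792,312.36; Sato 180,842.95; Marchetti 240,346.59.
Rounded to nearest $10: Andrade $150,500; Haddad $792,310; Sato $180,840; Marchetti $240,350. Sum = $1,364,000.
No rounding difference to absorb.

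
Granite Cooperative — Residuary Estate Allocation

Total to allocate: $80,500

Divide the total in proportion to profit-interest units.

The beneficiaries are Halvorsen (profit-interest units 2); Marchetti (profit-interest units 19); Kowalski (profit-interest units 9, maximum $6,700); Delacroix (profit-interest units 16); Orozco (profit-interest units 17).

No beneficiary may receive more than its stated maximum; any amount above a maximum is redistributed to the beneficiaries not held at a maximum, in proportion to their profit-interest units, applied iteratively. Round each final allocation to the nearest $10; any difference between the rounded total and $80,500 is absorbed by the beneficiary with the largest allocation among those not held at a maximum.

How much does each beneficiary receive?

Halvorsen: $2,730; Marchetti: $25,970; Kowalski: $6,700; Delacroix: $21,870; Orozco: $23,230

Total profit-interest units = 63.
Unconstrained shares: Halvorsen 2,555.56; Marchetti 24,277.78; Kowalski 11,500.00; Delacroix 20,444.44; Orozco 21,722.22.
Held at cap: Kowalski ($6,700); residual $73,800 reallocated over remaining profit-interest units 54.
Shares after redistribution: Halvorsen 2,733.33 → $2,730; Marchetti 25,966.67 → $25,970; Delacroix 21,866.67 → $21,870; Orozco 23,233.33 → $23,230.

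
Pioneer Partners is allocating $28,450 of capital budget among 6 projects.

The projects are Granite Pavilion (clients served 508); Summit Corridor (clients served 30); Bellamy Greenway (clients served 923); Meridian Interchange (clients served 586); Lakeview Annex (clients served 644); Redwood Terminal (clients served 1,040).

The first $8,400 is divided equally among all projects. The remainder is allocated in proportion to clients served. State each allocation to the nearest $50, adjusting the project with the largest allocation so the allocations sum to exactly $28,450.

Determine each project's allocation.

Granite Pavilion: $4,150 | Summit Corridor: $1,550 | Bellamy Greenway: $6,350 | Meridian Interchange: $4,550 | Lakeview Annex: $4,850 | Redwood Terminal: $7,000

Equal tier: $8,400 ÷ 6 = $1,400 apiece.
Remainder $20,050 by clients served (total 3,731): Granite Pavilion 2,729.94 → $2,750; Summit Corridor 161.22 → $150; Bellamy Greenway 4,960.10 → $4,950; Meridian Interchange 3,149.10 → $3,150; Lakeview Annex 3,460.79 → $3,450; Redwood Terminal 5,588.85 → $5,600.
Totals: Granite Pavilion $1,400 + $2,750 = $4,150; Summit Corridor $1,400 + $150 = $1,550; Bellamy Greenway $1,400 + $4,950 = $6,350; Meridian Interchange $1,400 + $3,150 = $4,550; Lakeview Annex $1,400 + $3,450 = $4,850; Redwood Terminal $1,400 + $5,600 = $7,000.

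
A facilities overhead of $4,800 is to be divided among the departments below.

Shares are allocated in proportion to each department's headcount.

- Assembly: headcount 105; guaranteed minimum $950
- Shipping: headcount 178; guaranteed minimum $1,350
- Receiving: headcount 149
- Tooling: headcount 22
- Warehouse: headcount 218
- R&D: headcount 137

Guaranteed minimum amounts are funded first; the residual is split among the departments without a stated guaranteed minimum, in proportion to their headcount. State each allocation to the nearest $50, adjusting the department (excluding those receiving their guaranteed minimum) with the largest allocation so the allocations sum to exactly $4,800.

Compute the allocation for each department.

Minimums first: Assembly $950; Shipping $1,350. Residual $2,500.
Residual split over remaining headcount 526: Receiving 708.17 → $700; Tooling 104.56 → $100; Warehouse 1,036.12 → $1,050; R&D 651.14 → $650.

Assembly: $950; Shipping: $1,350; Receiving: $700; Tooling: $100; Warehouse: $1,050; R&D: $650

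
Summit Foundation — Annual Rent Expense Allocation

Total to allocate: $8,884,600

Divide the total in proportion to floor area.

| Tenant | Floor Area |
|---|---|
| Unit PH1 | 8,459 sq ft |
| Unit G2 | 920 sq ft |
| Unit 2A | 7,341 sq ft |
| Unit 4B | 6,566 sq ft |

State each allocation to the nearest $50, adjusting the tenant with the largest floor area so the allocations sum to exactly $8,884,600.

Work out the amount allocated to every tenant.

Sum of floor area: 23,286.
Unrounded shares: Unit PH1 8,459/23,286 × $8,884,600 = 3,227,468.50; Unit G2 920/23,286 × $8,884,600 = 351,019.15; Unit 2A 7,341/23,286 × $8,884,600 = 2,800,903.92; Unit 4B 6,566/23,286 × $8,884,600 = 2,505,208.43.
Rounded to nearest $50: Unit PH1 $3,227,450; Unit G2 $351,000; Unit 2A $2,800,900; Unit 4B $2,505,200. Sum = $8,884,550.
Difference $8,884,600 − $8,884,550 = +$50 applied to largest floor area (Unit PH1): Unit PH1 becomes $3,227,500.

Unit PH1: $3,227,500 | Unit G2: $351,000 | Unit 2A: $2,800,900 | Unit 4B: $2,505,200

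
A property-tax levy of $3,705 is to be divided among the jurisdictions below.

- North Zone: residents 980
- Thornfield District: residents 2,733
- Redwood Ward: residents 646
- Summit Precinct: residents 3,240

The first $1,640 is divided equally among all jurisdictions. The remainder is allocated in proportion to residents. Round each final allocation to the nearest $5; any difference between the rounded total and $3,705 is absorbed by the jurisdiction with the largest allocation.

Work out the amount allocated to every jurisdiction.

$1,640 shared equally gives $410 per jurisdiction.
Remainder $2,065 by residents (total 7,599): North Zone 266.31 → $265; Thornfield District 742.68 → $745; Redwood Ward 175.55 → $175; Summit Precinct 880.46 → $880.
Totals: North Zone $410 + $265 = $675; Thornfield District $410 + $745 = $1,155; Redwood Ward $410 + $175 = $585; Summit Precinct $410 + $880 = $1,290.

North Zone: $675 · Thornfield District: $1,155 · Redwood Ward: $585 · Summit Precinct: $1,290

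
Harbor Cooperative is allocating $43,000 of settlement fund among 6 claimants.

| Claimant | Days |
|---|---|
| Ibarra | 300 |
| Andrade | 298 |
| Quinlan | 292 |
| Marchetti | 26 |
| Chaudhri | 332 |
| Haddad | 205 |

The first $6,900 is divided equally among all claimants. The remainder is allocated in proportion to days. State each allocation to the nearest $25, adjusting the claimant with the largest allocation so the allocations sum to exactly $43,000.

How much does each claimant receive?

$6,900 shared equally gives $1,150 per claimant.
Remainder $36,100 by days (total 1,453): Ibarra 7,453.54 → $7,450; Andrade 7,403.85 → $7,400; Quinlan 7,254.78 → $7,250; Marchetti 645.97 → $650; Chaudhri 8,248.59 → $8,250; Haddad 5,093.26 → $5,100.
Totals: Ibarra $1,150 + $7,450 = $8,600; Andrade $1,150 + $7,400 = $8,550; Quinlan $1,150 + $7,250 = $8,400; Marchetti $1,150 + $650 = $1,800; Chaudhri $1,150 + $8,250 = $9,400; Haddad $1,150 + $5,100 = $6,250.

Ibarra: $8,600 · Andrade: $8,550 · Quinlan: $8,400 · Marchetti: $1,800 · Chaudhri: $9,400 · Haddad: $6,250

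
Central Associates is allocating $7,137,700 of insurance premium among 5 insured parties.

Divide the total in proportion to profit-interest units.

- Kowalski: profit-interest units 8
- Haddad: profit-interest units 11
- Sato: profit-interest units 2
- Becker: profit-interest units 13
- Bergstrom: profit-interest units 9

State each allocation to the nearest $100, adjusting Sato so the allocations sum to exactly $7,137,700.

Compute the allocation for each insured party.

Total profit-interest units = 43.
Proportional shares: Kowalski 8/43 × $7,137,700 = 1,327,944.19; Haddad 11/43 × $7,137,700 = 1,825,923.26; Sato 2/43 × $7,137,700 = 331,986.05; Becker 13/43 × $7,137,700 = 2,157,909.30; Bergstrom 9/43 × $7,137,700 = 1,493,937.21.
Rounded to nearest $100: Kowalski $1,327,900; Haddad $1,825,900; Sato $332,000; Becker $2,157,900; Bergstrom $1,493,900. Sum = $7,137,600.
Difference $7,137,700 − $7,137,600 = +$100 applied to Sato: Sato becomes $332,100.

Kowalski: $1,327,900; Haddad: $1,825,900; Sato: $332,100; Becker: $2,157,900; Bergstrom: $1,493,900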